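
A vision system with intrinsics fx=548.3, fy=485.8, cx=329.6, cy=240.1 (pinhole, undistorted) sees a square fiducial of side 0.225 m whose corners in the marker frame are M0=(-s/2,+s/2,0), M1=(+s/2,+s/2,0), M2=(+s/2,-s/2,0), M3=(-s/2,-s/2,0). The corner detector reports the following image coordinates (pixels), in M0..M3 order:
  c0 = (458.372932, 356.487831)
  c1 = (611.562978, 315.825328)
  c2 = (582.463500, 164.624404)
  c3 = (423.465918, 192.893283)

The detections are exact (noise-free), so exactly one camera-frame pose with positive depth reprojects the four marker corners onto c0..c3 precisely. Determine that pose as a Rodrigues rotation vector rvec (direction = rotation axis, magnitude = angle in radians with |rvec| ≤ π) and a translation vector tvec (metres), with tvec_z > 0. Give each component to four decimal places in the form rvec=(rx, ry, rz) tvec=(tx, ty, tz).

Intrinsics K: fx=548.3, fy=485.8, cx=329.6, cy=240.1
Marker side s = 0.225 m; corners in marker frame (Z=0):
  M0 = (-0.1125, +0.1125, 0)
  M1 = (+0.1125, +0.1125, 0)
  M2 = (+0.1125, -0.1125, 0)
  M3 = (-0.1125, -0.1125, 0)
Detected image corners:
  c0 = (458.372932, 356.487831) px
  c1 = (611.562978, 315.825328) px
  c2 = (582.463500, 164.624404) px
  c3 = (423.465918, 192.893283) px
Planar DLT: solve 8×8 A·h = b for H (H[2,2]=1):
  H  [+885.41756 +188.19162 +522.37258]
  H  [-58.30830 +721.46472 +257.53437]
  H  [+0.36958 +0.08958 +1.00000]
B = K⁻¹H; ‖b₁‖=1.472330, ‖b₂‖=1.472330; λ = 2/(‖b₁‖+‖b₂‖) = 0.679196, sign → tz>0 ⇒ λ=+0.679196
r₁ = λ·B[:,0] = (+0.94590,-0.20558,+0.25101); r₂ = λ·B[:,1] = (+0.19654,+0.97861,+0.06085)
r₃ = r₁×r₂ = (-0.25815,-0.00822,+0.96607); SVD([r₁ r₂ r₃]) → R = UVᵀ:
  R  [+0.94590 +0.19654 -0.25815]
  R  [-0.20558 +0.97861 -0.00822]
  R  [+0.25101 +0.06085 +0.96607]
t = (+0.23879, +0.02437, +0.67920) m
tr R = 2.890576; θ = arccos((tr R − 1)/2) = 0.332321 rad = 19.041°
axis k = ((R−Rᵀ)₃₂, (R−Rᵀ)₁₃, (R−Rᵀ)₂₁) / (2 sinθ) = (+0.105850, -0.780362, -0.616304)
rvec = θ·k = (+0.035176, -0.259330, -0.204811)

rvec=(0.0352, -0.2593, -0.2048) tvec=(0.2388, 0.0244, 0.6792)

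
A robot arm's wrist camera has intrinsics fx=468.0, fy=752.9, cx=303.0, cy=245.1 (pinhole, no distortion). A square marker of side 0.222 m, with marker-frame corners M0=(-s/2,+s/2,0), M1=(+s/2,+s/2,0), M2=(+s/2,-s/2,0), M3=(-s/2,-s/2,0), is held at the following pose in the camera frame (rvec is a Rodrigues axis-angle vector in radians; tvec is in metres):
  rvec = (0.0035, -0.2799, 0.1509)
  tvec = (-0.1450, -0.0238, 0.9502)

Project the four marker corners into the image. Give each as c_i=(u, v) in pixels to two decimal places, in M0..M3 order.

c0=(166.86, 302.15) c1=(276.18, 323.83) c2=(292.03, 155.36) c3=(184.21, 122.58)

Intrinsics K: fx=468.0, fy=752.9, cx=303.0, cy=245.1
Marker side s = 0.222 m; corners in marker frame (Z=0):
  M0 = (-0.1110, +0.1110, 0)
  M1 = (+0.1110, +0.1110, 0)
  M2 = (+0.1110, -0.1110, 0)
  M3 = (-0.1110, -0.1110, 0)
rvec = (0.0035, -0.2799, 0.1509), |rvec| = θ = 0.31800 rad = 18.220°
Rodrigues: sinθ=0.31267, 1−cosθ=0.05014; R = I + sinθ·[k]× + (1−cosθ)·[k]×²:
    [+0.94987 -0.14886 -0.27494]
    [+0.14788 +0.98870 -0.02438]
    [+0.27547 -0.01750 +0.96115]
t = (-0.1450, -0.0238, 0.9502) m
M0: Pc = R·M0+t = (-0.26696, +0.06953, +0.91768); u = 468.0·(-0.26696)/0.91768 + 303.0 = 166.8563, v = 752.9·(+0.06953)/0.91768 + 245.1 = 302.1459
M1: Pc = R·M1+t = (-0.05609, +0.10236, +0.97883); u = 468.0·(-0.05609)/0.97883 + 303.0 = 276.1834, v = 752.9·(+0.10236)/0.97883 + 245.1 = 323.8342
M2: Pc = R·M2+t = (-0.02304, -0.11713, +0.98272); u = 468.0·(-0.02304)/0.98272 + 303.0 = 292.0268, v = 752.9·(-0.11713)/0.98272 + 245.1 = 155.3613
M3: Pc = R·M3+t = (-0.23391, -0.14996, +0.92157); u = 468.0·(-0.23391)/0.92157 + 303.0 = 184.2119, v = 752.9·(-0.14996)/0.92157 + 245.1 = 122.5847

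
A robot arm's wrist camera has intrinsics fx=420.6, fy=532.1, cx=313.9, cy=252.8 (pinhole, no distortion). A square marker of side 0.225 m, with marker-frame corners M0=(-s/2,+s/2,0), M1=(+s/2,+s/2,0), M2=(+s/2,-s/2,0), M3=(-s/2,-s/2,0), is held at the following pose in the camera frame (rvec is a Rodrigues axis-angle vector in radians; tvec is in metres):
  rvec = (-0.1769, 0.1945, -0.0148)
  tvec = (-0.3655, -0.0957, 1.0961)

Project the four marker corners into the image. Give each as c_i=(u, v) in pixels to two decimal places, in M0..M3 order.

c0=(131.46, 261.82) c1=(212.06, 258.58) c2=(215.96, 150.70) c3=(138.03, 157.90)

Intrinsics K: fx=420.6, fy=532.1, cx=313.9, cy=252.8
Marker side s = 0.225 m; corners in marker frame (Z=0):
  M0 = (-0.1125, +0.1125, 0)
  M1 = (+0.1125, +0.1125, 0)
  M2 = (+0.1125, -0.1125, 0)
  M3 = (-0.1125, -0.1125, 0)
rvec = (-0.1769, 0.1945, -0.0148), |rvec| = θ = 0.26333 rad = 15.088°
Rodrigues: sinθ=0.26030, 1−cosθ=0.03447; R = I + sinθ·[k]× + (1−cosθ)·[k]×²:
    [+0.98109 -0.00247 +0.19356]
    [-0.03173 +0.98433 +0.17343]
    [-0.19096 -0.17629 +0.96564]
t = (-0.3655, -0.0957, 1.0961) m
M0: Pc = R·M0+t = (-0.47615, +0.01861, +1.09775); u = 420.6·(-0.47615)/1.09775 + 313.9 = 131.4642, v = 532.1·(+0.01861)/1.09775 + 252.8 = 261.8195
M1: Pc = R·M1+t = (-0.25541, +0.01147, +1.05478); u = 420.6·(-0.25541)/1.05478 + 313.9 = 212.0556, v = 532.1·(+0.01147)/1.05478 + 252.8 = 258.5850
M2: Pc = R·M2+t = (-0.25485, -0.21001, +1.09445); u = 420.6·(-0.25485)/1.09445 + 313.9 = 215.9607, v = 532.1·(-0.21001)/1.09445 + 252.8 = 150.6984
M3: Pc = R·M3+t = (-0.47559, -0.20287, +1.13742); u = 420.6·(-0.47559)/1.13742 + 313.9 = 138.0323, v = 532.1·(-0.20287)/1.13742 + 252.8 = 157.8955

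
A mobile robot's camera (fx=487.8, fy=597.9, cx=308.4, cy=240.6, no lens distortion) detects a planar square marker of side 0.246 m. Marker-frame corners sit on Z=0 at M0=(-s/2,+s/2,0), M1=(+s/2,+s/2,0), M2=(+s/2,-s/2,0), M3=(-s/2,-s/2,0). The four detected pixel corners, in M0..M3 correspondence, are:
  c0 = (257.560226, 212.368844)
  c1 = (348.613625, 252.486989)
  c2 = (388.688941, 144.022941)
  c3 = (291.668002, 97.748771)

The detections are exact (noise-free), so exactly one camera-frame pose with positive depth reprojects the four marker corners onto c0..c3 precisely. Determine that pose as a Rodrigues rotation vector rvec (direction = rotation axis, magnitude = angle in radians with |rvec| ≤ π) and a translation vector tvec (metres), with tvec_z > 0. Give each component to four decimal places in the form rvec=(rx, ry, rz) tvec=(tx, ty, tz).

rvec=(0.3864, -0.0627, 0.3632) tvec=(0.0321, -0.1224, 1.1884)

Intrinsics K: fx=487.8, fy=597.9, cx=308.4, cy=240.6
Marker side s = 0.246 m; corners in marker frame (Z=0):
  M0 = (-0.1230, +0.1230, 0)
  M1 = (+0.1230, +0.1230, 0)
  M2 = (+0.1230, -0.1230, 0)
  M3 = (-0.1230, -0.1230, 0)
Detected image corners:
  c0 = (257.560226, 212.368844) px
  c1 = (348.613625, 252.486989) px
  c2 = (388.688941, 144.022941) px
  c3 = (291.668002, 97.748771) px
Planar DLT: solve 8×8 A·h = b for H (H[2,2]=1):
  H  [+416.53971 -54.27371 +321.57147]
  H  [+194.20331 +506.35070 +179.00540]
  H  [+0.10796 +0.30055 +1.00000]
B = K⁻¹H; ‖b₁‖=0.841477, ‖b₂‖=0.841477; λ = 2/(‖b₁‖+‖b₂‖) = 1.188386, sign → tz>0 ⇒ λ=+1.188386
r₁ = λ·B[:,0] = (+0.93367,+0.33437,+0.12830); r₂ = λ·B[:,1] = (-0.35803,+0.86270,+0.35717)
r₃ = r₁×r₂ = (+0.00874,-0.37941,+0.92519); SVD([r₁ r₂ r₃]) → R = UVᵀ:
  R  [+0.93367 -0.35803 +0.00874]
  R  [+0.33437 +0.86270 -0.37941]
  R  [+0.12830 +0.35717 +0.92519]
t = (+0.03209, -0.12243, +1.18839) m
tr R = 2.721551; θ = arccos((tr R − 1)/2) = 0.534005 rad = 30.596°
axis k = ((R−Rᵀ)₃₂, (R−Rᵀ)₁₃, (R−Rᵀ)₂₁) / (2 sinθ) = (+0.723575, -0.117442, +0.680181)
rvec = θ·k = (+0.386392, -0.062715, +0.363220)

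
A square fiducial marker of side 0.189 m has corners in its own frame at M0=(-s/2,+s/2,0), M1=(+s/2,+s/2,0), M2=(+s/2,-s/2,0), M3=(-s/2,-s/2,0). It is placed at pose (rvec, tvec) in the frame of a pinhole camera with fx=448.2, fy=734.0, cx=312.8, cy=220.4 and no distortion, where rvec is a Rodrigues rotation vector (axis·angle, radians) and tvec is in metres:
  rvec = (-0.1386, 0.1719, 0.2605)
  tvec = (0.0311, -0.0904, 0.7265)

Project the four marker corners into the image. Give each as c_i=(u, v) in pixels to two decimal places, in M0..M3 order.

Intrinsics K: fx=448.2, fy=734.0, cx=312.8, cy=220.4
Marker side s = 0.189 m; corners in marker frame (Z=0):
  M0 = (-0.0945, +0.0945, 0)
  M1 = (+0.0945, +0.0945, 0)
  M2 = (+0.0945, -0.0945, 0)
  M3 = (-0.0945, -0.0945, 0)
rvec = (-0.1386, 0.1719, 0.2605), |rvec| = θ = 0.34150 rad = 19.566°
Rodrigues: sinθ=0.33490, 1−cosθ=0.05775; R = I + sinθ·[k]× + (1−cosθ)·[k]×²:
    [+0.95177 -0.26726 +0.15070]
    [+0.24367 +0.95689 +0.15809]
    [-0.18646 -0.11375 +0.97586]
t = (0.0311, -0.0904, 0.7265) m
M0: Pc = R·M0+t = (-0.08410, -0.02300, +0.73337); u = 448.2·(-0.08410)/0.73337 + 312.8 = 261.4033, v = 734.0·(-0.02300)/0.73337 + 220.4 = 197.3793
M1: Pc = R·M1+t = (+0.09579, +0.02305, +0.69813); u = 448.2·(+0.09579)/0.69813 + 312.8 = 374.2943, v = 734.0·(+0.02305)/0.69813 + 220.4 = 244.6369
M2: Pc = R·M2+t = (+0.14630, -0.15780, +0.71963); u = 448.2·(+0.14630)/0.71963 + 312.8 = 403.9177, v = 734.0·(-0.15780)/0.71963 + 220.4 = 59.4497
M3: Pc = R·M3+t = (-0.03359, -0.20385, +0.75487); u = 448.2·(-0.03359)/0.75487 + 312.8 = 292.8588, v = 734.0·(-0.20385)/0.75487 + 220.4 = 22.1833

c0=(261.40, 197.38) c1=(374.29, 244.64) c2=(403.92, 59.45) c3=(292.86, 22.18)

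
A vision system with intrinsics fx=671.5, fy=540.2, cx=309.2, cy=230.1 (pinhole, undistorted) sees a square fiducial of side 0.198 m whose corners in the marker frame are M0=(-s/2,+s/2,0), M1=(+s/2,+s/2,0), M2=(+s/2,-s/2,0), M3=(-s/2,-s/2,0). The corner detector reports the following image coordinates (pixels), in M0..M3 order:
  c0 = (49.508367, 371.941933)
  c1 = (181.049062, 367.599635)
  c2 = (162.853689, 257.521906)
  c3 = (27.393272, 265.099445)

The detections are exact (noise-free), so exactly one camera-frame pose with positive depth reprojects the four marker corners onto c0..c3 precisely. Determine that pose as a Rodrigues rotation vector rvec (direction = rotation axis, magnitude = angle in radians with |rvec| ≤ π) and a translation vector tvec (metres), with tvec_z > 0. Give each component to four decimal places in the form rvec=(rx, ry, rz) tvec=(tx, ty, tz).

Intrinsics K: fx=671.5, fy=540.2, cx=309.2, cy=230.1
Marker side s = 0.198 m; corners in marker frame (Z=0):
  M0 = (-0.0990, +0.0990, 0)
  M1 = (+0.0990, +0.0990, 0)
  M2 = (+0.0990, -0.0990, 0)
  M3 = (-0.0990, -0.0990, 0)
Detected image corners:
  c0 = (49.508367, 371.941933) px
  c1 = (181.049062, 367.599635) px
  c2 = (162.853689, 257.521906) px
  c3 = (27.393272, 265.099445) px
Planar DLT: solve 8×8 A·h = b for H (H[2,2]=1):
  H  [+659.21096 +119.77740 +104.43638]
  H  [-74.55871 +601.18780 +316.49311]
  H  [-0.14133 +0.16963 +1.00000]
B = K⁻¹H; ‖b₁‖=1.059137, ‖b₂‖=1.059137; λ = 2/(‖b₁‖+‖b₂‖) = 0.944165, sign → tz>0 ⇒ λ=+0.944165
r₁ = λ·B[:,0] = (+0.98833,-0.07348,-0.13344); r₂ = λ·B[:,1] = (+0.09467,+0.98254,+0.16015)
r₃ = r₁×r₂ = (+0.11934,-0.17092,+0.97803); SVD([r₁ r₂ r₃]) → R = UVᵀ:
  R  [+0.98833 +0.09467 +0.11934]
  R  [-0.07348 +0.98254 -0.17092]
  R  [-0.13344 +0.16015 +0.97803]
t = (-0.28791, +0.15100, +0.94417) m
tr R = 2.948902; θ = arccos((tr R − 1)/2) = 0.226532 rad = 12.979°
axis k = ((R−Rᵀ)₃₂, (R−Rᵀ)₁₃, (R−Rᵀ)₂₁) / (2 sinθ) = (+0.737029, +0.562736, -0.374320)
rvec = θ·k = (+0.166961, +0.127478, -0.084795)

rvec=(0.1670, 0.1275, -0.0848) tvec=(-0.2879, 0.1510, 0.9442)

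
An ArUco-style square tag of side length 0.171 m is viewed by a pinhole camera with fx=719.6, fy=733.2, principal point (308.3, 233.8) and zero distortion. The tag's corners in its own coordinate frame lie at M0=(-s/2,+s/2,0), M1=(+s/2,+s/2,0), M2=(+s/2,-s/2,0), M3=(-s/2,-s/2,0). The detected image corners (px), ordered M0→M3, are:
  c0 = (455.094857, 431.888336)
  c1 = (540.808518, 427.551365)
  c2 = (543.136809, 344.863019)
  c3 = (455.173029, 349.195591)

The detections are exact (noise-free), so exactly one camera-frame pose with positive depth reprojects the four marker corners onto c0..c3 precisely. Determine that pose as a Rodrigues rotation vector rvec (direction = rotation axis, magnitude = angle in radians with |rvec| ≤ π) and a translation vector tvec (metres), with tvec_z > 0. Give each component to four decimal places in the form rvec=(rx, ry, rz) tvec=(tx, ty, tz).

rvec=(0.2154, -0.0166, -0.0449) tvec=(0.3732, 0.2986, 1.4113)

Intrinsics K: fx=719.6, fy=733.2, cx=308.3, cy=233.8
Marker side s = 0.171 m; corners in marker frame (Z=0):
  M0 = (-0.0855, +0.0855, 0)
  M1 = (+0.0855, +0.0855, 0)
  M2 = (+0.0855, -0.0855, 0)
  M3 = (-0.0855, -0.0855, 0)
Detected image corners:
  c0 = (455.094857, 431.888336) px
  c1 = (540.808518, 427.551365) px
  c2 = (543.136809, 344.863019) px
  c3 = (455.173029, 349.195591) px
Planar DLT: solve 8×8 A·h = b for H (H[2,2]=1):
  H  [+511.86177 +68.56129 +498.57617]
  H  [-22.14154 +542.46492 +388.90911]
  H  [+0.00826 +0.15164 +1.00000]
B = K⁻¹H; ‖b₁‖=0.708585, ‖b₂‖=0.708584; λ = 2/(‖b₁‖+‖b₂‖) = 1.411264, sign → tz>0 ⇒ λ=+1.411264
r₁ = λ·B[:,0] = (+0.99886,-0.04634,+0.01166); r₂ = λ·B[:,1] = (+0.04277,+0.97589,+0.21401)
r₃ = r₁×r₂ = (-0.02129,-0.21327,+0.97676); SVD([r₁ r₂ r₃]) → R = UVᵀ:
  R  [+0.99886 +0.04277 -0.02129]
  R  [-0.04634 +0.97589 -0.21327]
  R  [+0.01166 +0.21401 +0.97676]
t = (+0.37317, +0.29855, +1.41126) m
tr R = 2.951515; θ = arccos((tr R − 1)/2) = 0.220641 rad = 12.642°
axis k = ((R−Rᵀ)₃₂, (R−Rᵀ)₁₃, (R−Rᵀ)₂₁) / (2 sinθ) = (+0.976160, -0.075280, -0.203578)
rvec = θ·k = (+0.215381, -0.016610, -0.044918)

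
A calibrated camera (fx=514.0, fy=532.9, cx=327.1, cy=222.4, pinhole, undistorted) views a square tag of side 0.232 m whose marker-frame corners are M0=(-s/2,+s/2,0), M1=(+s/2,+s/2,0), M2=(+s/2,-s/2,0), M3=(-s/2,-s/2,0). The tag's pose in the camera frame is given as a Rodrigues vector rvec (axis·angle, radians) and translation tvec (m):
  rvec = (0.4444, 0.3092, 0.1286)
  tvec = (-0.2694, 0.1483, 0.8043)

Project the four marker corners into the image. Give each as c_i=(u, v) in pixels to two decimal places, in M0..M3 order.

c0=(103.56, 360.86) c1=(223.55, 399.54) c2=(217.98, 271.33) c3=(82.75, 237.68)

Intrinsics K: fx=514.0, fy=532.9, cx=327.1, cy=222.4
Marker side s = 0.232 m; corners in marker frame (Z=0):
  M0 = (-0.1160, +0.1160, 0)
  M1 = (+0.1160, +0.1160, 0)
  M2 = (+0.1160, -0.1160, 0)
  M3 = (-0.1160, -0.1160, 0)
rvec = (0.4444, 0.3092, 0.1286), |rvec| = θ = 0.55645 rad = 31.882°
Rodrigues: sinθ=0.52817, 1−cosθ=0.15086; R = I + sinθ·[k]× + (1−cosθ)·[k]×²:
    [+0.94536 -0.05512 +0.32133]
    [+0.18902 +0.89572 -0.40245]
    [-0.26564 +0.44119 +0.85719]
t = (-0.2694, 0.1483, 0.8043) m
M0: Pc = R·M0+t = (-0.38546, +0.23028, +0.88629); u = 514.0·(-0.38546)/0.88629 + 327.1 = 103.5577, v = 532.9·(+0.23028)/0.88629 + 222.4 = 360.8586
M1: Pc = R·M1+t = (-0.16613, +0.27413, +0.82466); u = 514.0·(-0.16613)/0.82466 + 327.1 = 223.5528, v = 532.9·(+0.27413)/0.82466 + 222.4 = 399.5430
M2: Pc = R·M2+t = (-0.15334, +0.06632, +0.72231); u = 514.0·(-0.15334)/0.72231 + 327.1 = 217.9785, v = 532.9·(+0.06632)/0.72231 + 222.4 = 271.3310
M3: Pc = R·M3+t = (-0.37267, +0.02247, +0.78394); u = 514.0·(-0.37267)/0.78394 + 327.1 = 82.7542, v = 532.9·(+0.02247)/0.78394 + 222.4 = 237.6752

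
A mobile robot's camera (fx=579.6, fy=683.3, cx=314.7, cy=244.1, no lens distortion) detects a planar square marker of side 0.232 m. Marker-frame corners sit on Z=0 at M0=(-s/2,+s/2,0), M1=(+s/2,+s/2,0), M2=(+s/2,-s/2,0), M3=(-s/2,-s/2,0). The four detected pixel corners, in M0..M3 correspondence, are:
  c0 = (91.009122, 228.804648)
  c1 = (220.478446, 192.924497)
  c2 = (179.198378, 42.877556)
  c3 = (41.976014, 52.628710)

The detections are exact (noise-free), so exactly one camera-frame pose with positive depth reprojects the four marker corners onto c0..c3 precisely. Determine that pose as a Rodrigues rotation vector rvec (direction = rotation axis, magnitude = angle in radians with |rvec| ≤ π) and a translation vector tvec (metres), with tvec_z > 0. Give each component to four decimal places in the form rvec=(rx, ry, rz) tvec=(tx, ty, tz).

Intrinsics K: fx=579.6, fy=683.3, cx=314.7, cy=244.1
Marker side s = 0.232 m; corners in marker frame (Z=0):
  M0 = (-0.1160, +0.1160, 0)
  M1 = (+0.1160, +0.1160, 0)
  M2 = (+0.1160, -0.1160, 0)
  M3 = (-0.1160, -0.1160, 0)
Detected image corners:
  c0 = (91.009122, 228.804648) px
  c1 = (220.478446, 192.924497) px
  c2 = (179.198378, 42.877556) px
  c3 = (41.976014, 52.628710) px
Planar DLT: solve 8×8 A·h = b for H (H[2,2]=1):
  H  [+666.98201 +195.43227 +138.56501]
  H  [-8.87310 +700.61418 +128.54381]
  H  [+0.69272 +0.01603 +1.00000]
B = K⁻¹H; ‖b₁‖=1.071339, ‖b₂‖=1.071339; λ = 2/(‖b₁‖+‖b₂‖) = 0.933411, sign → tz>0 ⇒ λ=+0.933411
r₁ = λ·B[:,0] = (+0.72306,-0.24311,+0.64659); r₂ = λ·B[:,1] = (+0.30661,+0.95172,+0.01496)
r₃ = r₁×r₂ = (-0.61901,+0.18743,+0.76269); SVD([r₁ r₂ r₃]) → R = UVᵀ:
  R  [+0.72306 +0.30661 -0.61901]
  R  [-0.24311 +0.95172 +0.18743]
  R  [+0.64659 +0.01496 +0.76269]
t = (-0.28365, -0.15785, +0.93341) m
tr R = 2.437466; θ = arccos((tr R − 1)/2) = 0.768818 rad = 44.050°
axis k = ((R−Rᵀ)₃₂, (R−Rᵀ)₁₃, (R−Rᵀ)₂₁) / (2 sinθ) = (-0.124029, -0.910133, -0.395317)
rvec = θ·k = (-0.095356, -0.699726, -0.303927)

rvec=(-0.0954, -0.6997, -0.3039) tvec=(-0.2837, -0.1579, 0.9334)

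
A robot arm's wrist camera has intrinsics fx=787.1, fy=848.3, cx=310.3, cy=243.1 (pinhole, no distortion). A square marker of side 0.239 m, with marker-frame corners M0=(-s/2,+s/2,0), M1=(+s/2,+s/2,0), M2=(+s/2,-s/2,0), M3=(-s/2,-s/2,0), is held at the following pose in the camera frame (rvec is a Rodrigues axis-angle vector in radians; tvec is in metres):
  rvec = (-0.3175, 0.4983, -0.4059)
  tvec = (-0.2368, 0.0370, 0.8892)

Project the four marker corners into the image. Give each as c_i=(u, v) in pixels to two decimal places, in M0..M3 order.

c0=(47.43, 428.77) c1=(205.89, 336.70) c2=(154.06, 127.73) c3=(15.52, 231.20)

Intrinsics K: fx=787.1, fy=848.3, cx=310.3, cy=243.1
Marker side s = 0.239 m; corners in marker frame (Z=0):
  M0 = (-0.1195, +0.1195, 0)
  M1 = (+0.1195, +0.1195, 0)
  M2 = (+0.1195, -0.1195, 0)
  M3 = (-0.1195, -0.1195, 0)
rvec = (-0.3175, 0.4983, -0.4059), |rvec| = θ = 0.71684 rad = 41.072°
Rodrigues: sinθ=0.65701, 1−cosθ=0.24612; R = I + sinθ·[k]× + (1−cosθ)·[k]×²:
    [+0.80217 +0.29624 +0.51843]
    [-0.44779 +0.87281 +0.19413]
    [-0.39498 -0.38787 +0.83279]
t = (-0.2368, 0.0370, 0.8892) m
M0: Pc = R·M0+t = (-0.29726, +0.19481, +0.89005); u = 787.1·(-0.29726)/0.89005 + 310.3 = 47.4255, v = 848.3·(+0.19481)/0.89005 + 243.1 = 428.7740
M1: Pc = R·M1+t = (-0.10554, +0.08779, +0.79565); u = 787.1·(-0.10554)/0.79565 + 310.3 = 205.8939, v = 848.3·(+0.08779)/0.79565 + 243.1 = 336.6985
M2: Pc = R·M2+t = (-0.17634, -0.12081, +0.88835); u = 787.1·(-0.17634)/0.88835 + 310.3 = 154.0563, v = 848.3·(-0.12081)/0.88835 + 243.1 = 127.7345
M3: Pc = R·M3+t = (-0.36806, -0.01379, +0.98275); u = 787.1·(-0.36806)/0.98275 + 310.3 = 15.5153, v = 848.3·(-0.01379)/0.98275 + 243.1 = 231.1973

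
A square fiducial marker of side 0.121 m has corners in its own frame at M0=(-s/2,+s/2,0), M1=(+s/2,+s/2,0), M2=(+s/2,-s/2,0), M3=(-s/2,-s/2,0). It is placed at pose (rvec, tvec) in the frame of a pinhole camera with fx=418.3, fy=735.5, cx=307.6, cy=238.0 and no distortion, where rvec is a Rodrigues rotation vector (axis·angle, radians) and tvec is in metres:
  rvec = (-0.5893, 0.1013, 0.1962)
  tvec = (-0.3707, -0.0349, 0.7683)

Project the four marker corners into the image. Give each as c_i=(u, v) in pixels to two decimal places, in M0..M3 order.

c0=(58.96, 242.89) c1=(120.75, 261.96) c2=(149.79, 168.57) c3=(92.34, 153.15)

Intrinsics K: fx=418.3, fy=735.5, cx=307.6, cy=238.0
Marker side s = 0.121 m; corners in marker frame (Z=0):
  M0 = (-0.0605, +0.0605, 0)
  M1 = (+0.0605, +0.0605, 0)
  M2 = (+0.0605, -0.0605, 0)
  M3 = (-0.0605, -0.0605, 0)
rvec = (-0.5893, 0.1013, 0.1962), |rvec| = θ = 0.62931 rad = 36.057°
Rodrigues: sinθ=0.58859, 1−cosθ=0.19157; R = I + sinθ·[k]× + (1−cosθ)·[k]×²:
    [+0.97642 -0.21238 +0.03882]
    [+0.15463 +0.81340 +0.56078]
    [-0.15067 -0.54155 +0.82705]
t = (-0.3707, -0.0349, 0.7683) m
M0: Pc = R·M0+t = (-0.44262, +0.00496, +0.74465); u = 418.3·(-0.44262)/0.74465 + 307.6 = 58.9618, v = 735.5·(+0.00496)/0.74465 + 238.0 = 242.8947
M1: Pc = R·M1+t = (-0.32448, +0.02367, +0.72642); u = 418.3·(-0.32448)/0.72642 + 307.6 = 120.7547, v = 735.5·(+0.02367)/0.72642 + 238.0 = 261.9614
M2: Pc = R·M2+t = (-0.29878, -0.07476, +0.79195); u = 418.3·(-0.29878)/0.79195 + 307.6 = 149.7882, v = 735.5·(-0.07476)/0.79195 + 238.0 = 168.5728
M3: Pc = R·M3+t = (-0.41692, -0.09347, +0.81018); u = 418.3·(-0.41692)/0.81018 + 307.6 = 92.3398, v = 735.5·(-0.09347)/0.81018 + 238.0 = 153.1498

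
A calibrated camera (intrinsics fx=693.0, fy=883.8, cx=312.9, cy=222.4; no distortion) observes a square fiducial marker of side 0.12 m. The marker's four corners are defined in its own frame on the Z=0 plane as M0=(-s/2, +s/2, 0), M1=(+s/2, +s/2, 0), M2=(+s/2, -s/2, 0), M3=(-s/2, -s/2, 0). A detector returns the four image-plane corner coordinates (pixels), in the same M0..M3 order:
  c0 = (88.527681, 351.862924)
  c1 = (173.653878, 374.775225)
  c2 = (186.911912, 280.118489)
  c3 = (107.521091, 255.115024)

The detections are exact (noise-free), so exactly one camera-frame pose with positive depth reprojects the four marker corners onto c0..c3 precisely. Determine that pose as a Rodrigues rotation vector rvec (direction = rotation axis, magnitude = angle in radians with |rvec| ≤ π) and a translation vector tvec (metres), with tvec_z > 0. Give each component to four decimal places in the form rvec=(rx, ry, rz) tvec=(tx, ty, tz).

Intrinsics K: fx=693.0, fy=883.8, cx=312.9, cy=222.4
Marker side s = 0.12 m; corners in marker frame (Z=0):
  M0 = (-0.0600, +0.0600, 0)
  M1 = (+0.0600, +0.0600, 0)
  M2 = (+0.0600, -0.0600, 0)
  M3 = (-0.0600, -0.0600, 0)
Detected image corners:
  c0 = (88.527681, 351.862924) px
  c1 = (173.653878, 374.775225) px
  c2 = (186.911912, 280.118489) px
  c3 = (107.521091, 255.115024) px
Planar DLT: solve 8×8 A·h = b for H (H[2,2]=1):
  H  [+728.18891 -206.26885 +140.17560]
  H  [+298.41648 +633.36805 +314.19987]
  H  [+0.31222 -0.51982 +1.00000]
B = K⁻¹H; ‖b₁‖=0.996169, ‖b₂‖=0.996169; λ = 2/(‖b₁‖+‖b₂‖) = 1.003846, sign → tz>0 ⇒ λ=+1.003846
r₁ = λ·B[:,0] = (+0.91330,+0.26008,+0.31342); r₂ = λ·B[:,1] = (-0.06318,+0.85071,-0.52182)
r₃ = r₁×r₂ = (-0.40235,+0.45678,+0.79339); SVD([r₁ r₂ r₃]) → R = UVᵀ:
  R  [+0.91330 -0.06318 -0.40235]
  R  [+0.26008 +0.85071 +0.45678]
  R  [+0.31342 -0.52182 +0.79339]
t = (-0.25020, +0.10427, +1.00385) m
tr R = 2.557404; θ = arccos((tr R − 1)/2) = 0.678202 rad = 38.858°
axis k = ((R−Rᵀ)₃₂, (R−Rᵀ)₁₃, (R−Rᵀ)₂₁) / (2 sinθ) = (-0.779898, -0.570430, +0.257621)
rvec = θ·k = (-0.528928, -0.386867, +0.174719)

rvec=(-0.5289, -0.3869, 0.1747) tvec=(-0.2502, 0.1043, 1.0038)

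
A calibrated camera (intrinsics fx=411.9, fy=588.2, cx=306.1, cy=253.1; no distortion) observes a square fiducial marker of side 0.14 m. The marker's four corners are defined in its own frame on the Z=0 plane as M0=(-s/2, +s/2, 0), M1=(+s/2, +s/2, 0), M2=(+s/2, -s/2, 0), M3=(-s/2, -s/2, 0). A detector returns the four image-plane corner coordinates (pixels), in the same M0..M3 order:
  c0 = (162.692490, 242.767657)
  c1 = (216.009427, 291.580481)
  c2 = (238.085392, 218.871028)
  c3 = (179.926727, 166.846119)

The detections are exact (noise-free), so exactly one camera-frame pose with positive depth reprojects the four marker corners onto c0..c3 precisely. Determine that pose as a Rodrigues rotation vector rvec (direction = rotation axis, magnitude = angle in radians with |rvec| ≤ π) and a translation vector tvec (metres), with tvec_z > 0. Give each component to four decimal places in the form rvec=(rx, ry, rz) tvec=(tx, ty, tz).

Intrinsics K: fx=411.9, fy=588.2, cx=306.1, cy=253.1
Marker side s = 0.14 m; corners in marker frame (Z=0):
  M0 = (-0.0700, +0.0700, 0)
  M1 = (+0.0700, +0.0700, 0)
  M2 = (+0.0700, -0.0700, 0)
  M3 = (-0.0700, -0.0700, 0)
Detected image corners:
  c0 = (162.692490, 242.767657) px
  c1 = (216.009427, 291.580481) px
  c2 = (238.085392, 218.871028) px
  c3 = (179.926727, 166.846119) px
Planar DLT: solve 8×8 A·h = b for H (H[2,2]=1):
  H  [+379.37730 -23.05982 +198.59697]
  H  [+338.83203 +666.27106 +231.38733]
  H  [-0.09056 +0.58854 +1.00000]
B = K⁻¹H; ‖b₁‖=1.167589, ‖b₂‖=1.167589; λ = 2/(‖b₁‖+‖b₂‖) = 0.856466, sign → tz>0 ⇒ λ=+0.856466
r₁ = λ·B[:,0] = (+0.84648,+0.52674,-0.07756); r₂ = λ·B[:,1] = (-0.42254,+0.75325,+0.50406)
r₃ = r₁×r₂ = (+0.32393,-0.39391,+0.86018); SVD([r₁ r₂ r₃]) → R = UVᵀ:
  R  [+0.84648 -0.42254 +0.32393]
  R  [+0.52674 +0.75325 -0.39391]
  R  [-0.07756 +0.50406 +0.86018]
t = (-0.22353, -0.03162, +0.85647) m
tr R = 2.459905; θ = arccos((tr R − 1)/2) = 0.752544 rad = 43.118°
axis k = ((R−Rᵀ)₃₂, (R−Rᵀ)₁₃, (R−Rᵀ)₂₁) / (2 sinθ) = (+0.656893, +0.293705, +0.694427)
rvec = θ·k = (+0.494341, +0.221026, +0.522587)

rvec=(0.4943, 0.2210, 0.5226) tvec=(-0.2235, -0.0316, 0.8565)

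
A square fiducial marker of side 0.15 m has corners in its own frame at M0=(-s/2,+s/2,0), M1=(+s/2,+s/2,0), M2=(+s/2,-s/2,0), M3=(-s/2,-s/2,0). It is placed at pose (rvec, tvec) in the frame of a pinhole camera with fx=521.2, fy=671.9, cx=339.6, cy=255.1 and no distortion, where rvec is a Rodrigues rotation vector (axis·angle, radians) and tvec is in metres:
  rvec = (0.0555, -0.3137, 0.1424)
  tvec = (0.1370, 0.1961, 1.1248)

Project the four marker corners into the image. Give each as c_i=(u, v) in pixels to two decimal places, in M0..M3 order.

Intrinsics K: fx=521.2, fy=671.9, cx=339.6, cy=255.1
Marker side s = 0.15 m; corners in marker frame (Z=0):
  M0 = (-0.0750, +0.0750, 0)
  M1 = (+0.0750, +0.0750, 0)
  M2 = (+0.0750, -0.0750, 0)
  M3 = (-0.0750, -0.0750, 0)
rvec = (0.0555, -0.3137, 0.1424), |rvec| = θ = 0.34895 rad = 19.993°
Rodrigues: sinθ=0.34191, 1−cosθ=0.06027; R = I + sinθ·[k]× + (1−cosθ)·[k]×²:
    [+0.94126 -0.14814 -0.30346]
    [+0.13091 +0.98844 -0.07649]
    [+0.31128 +0.03227 +0.94977]
t = (0.1370, 0.1961, 1.1248) m
M0: Pc = R·M0+t = (+0.05529, +0.26041, +1.10387); u = 521.2·(+0.05529)/1.10387 + 339.6 = 365.7078, v = 671.9·(+0.26041)/1.10387 + 255.1 = 413.6078
M1: Pc = R·M1+t = (+0.19648, +0.28005, +1.15057); u = 521.2·(+0.19648)/1.15057 + 339.6 = 428.6058, v = 671.9·(+0.28005)/1.15057 + 255.1 = 418.6424
M2: Pc = R·M2+t = (+0.21871, +0.13179, +1.14573); u = 521.2·(+0.21871)/1.14573 + 339.6 = 439.0907, v = 671.9·(+0.13179)/1.14573 + 255.1 = 332.3843
M3: Pc = R·M3+t = (+0.07752, +0.11215, +1.09903); u = 521.2·(+0.07752)/1.09903 + 339.6 = 376.3611, v = 671.9·(+0.11215)/1.09903 + 255.1 = 323.6628

c0=(365.71, 413.61) c1=(428.61, 418.64) c2=(439.09, 332.38) c3=(376.36, 323.66)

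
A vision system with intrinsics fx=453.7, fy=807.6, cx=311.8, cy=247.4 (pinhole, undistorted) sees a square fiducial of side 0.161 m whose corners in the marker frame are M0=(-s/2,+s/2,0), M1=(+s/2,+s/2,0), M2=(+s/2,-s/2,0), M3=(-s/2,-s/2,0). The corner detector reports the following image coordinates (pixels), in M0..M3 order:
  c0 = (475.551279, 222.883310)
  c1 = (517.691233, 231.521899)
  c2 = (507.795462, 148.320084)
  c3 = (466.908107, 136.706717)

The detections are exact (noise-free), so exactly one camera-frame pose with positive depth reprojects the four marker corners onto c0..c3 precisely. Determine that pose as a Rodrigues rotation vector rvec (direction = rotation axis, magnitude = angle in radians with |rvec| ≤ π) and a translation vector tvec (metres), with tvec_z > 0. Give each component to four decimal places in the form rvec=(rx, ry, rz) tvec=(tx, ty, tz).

Intrinsics K: fx=453.7, fy=807.6, cx=311.8, cy=247.4
Marker side s = 0.161 m; corners in marker frame (Z=0):
  M0 = (-0.0805, +0.0805, 0)
  M1 = (+0.0805, +0.0805, 0)
  M2 = (+0.0805, -0.0805, 0)
  M3 = (-0.0805, -0.0805, 0)
Detected image corners:
  c0 = (475.551279, 222.883310) px
  c1 = (517.691233, 231.521899) px
  c2 = (507.795462, 148.320084) px
  c3 = (466.908107, 136.706717) px
Planar DLT: solve 8×8 A·h = b for H (H[2,2]=1):
  H  [+379.38204 -61.70575 +492.30903]
  H  [+108.76790 +480.98893 +184.13177]
  H  [+0.24718 -0.24260 +1.00000]
B = K⁻¹H; ‖b₁‖=0.713135, ‖b₂‖=0.713136; λ = 2/(‖b₁‖+‖b₂‖) = 1.402258, sign → tz>0 ⇒ λ=+1.402258
r₁ = λ·B[:,0] = (+0.93436,+0.08268,+0.34661); r₂ = λ·B[:,1] = (+0.04308,+0.93937,-0.34019)
r₃ = r₁×r₂ = (-0.35372,+0.33279,+0.87415); SVD([r₁ r₂ r₃]) → R = UVᵀ:
  R  [+0.93436 +0.04308 -0.35372]
  R  [+0.08268 +0.93937 +0.33279]
  R  [+0.34661 -0.34019 +0.87415]
t = (+0.55790, -0.10985, +1.40226) m
tr R = 2.747873; θ = arccos((tr R − 1)/2) = 0.507553 rad = 29.081°
axis k = ((R−Rᵀ)₃₂, (R−Rᵀ)₁₃, (R−Rᵀ)₂₁) / (2 sinθ) = (-0.692314, -0.720445, +0.040735)
rvec = θ·k = (-0.351386, -0.365664, +0.020675)

rvec=(-0.3514, -0.3657, 0.0207) tvec=(0.5579, -0.1099, 1.4023)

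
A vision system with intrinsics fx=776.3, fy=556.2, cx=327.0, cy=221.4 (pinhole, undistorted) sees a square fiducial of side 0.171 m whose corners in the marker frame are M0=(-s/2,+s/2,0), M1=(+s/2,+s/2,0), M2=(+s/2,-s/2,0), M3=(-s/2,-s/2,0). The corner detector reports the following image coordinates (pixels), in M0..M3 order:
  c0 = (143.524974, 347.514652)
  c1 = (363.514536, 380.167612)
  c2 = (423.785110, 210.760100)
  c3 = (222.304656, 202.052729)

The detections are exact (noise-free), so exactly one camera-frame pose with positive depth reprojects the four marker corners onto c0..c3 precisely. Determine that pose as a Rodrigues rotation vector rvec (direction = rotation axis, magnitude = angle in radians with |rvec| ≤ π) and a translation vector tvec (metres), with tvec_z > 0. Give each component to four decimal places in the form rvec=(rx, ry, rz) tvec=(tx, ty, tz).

Intrinsics K: fx=776.3, fy=556.2, cx=327.0, cy=221.4
Marker side s = 0.171 m; corners in marker frame (Z=0):
  M0 = (-0.0855, +0.0855, 0)
  M1 = (+0.0855, +0.0855, 0)
  M2 = (+0.0855, -0.0855, 0)
  M3 = (-0.0855, -0.0855, 0)
Detected image corners:
  c0 = (143.524974, 347.514652) px
  c1 = (363.514536, 380.167612) px
  c2 = (423.785110, 210.760100) px
  c3 = (222.304656, 202.052729) px
Planar DLT: solve 8×8 A·h = b for H (H[2,2]=1):
  H  [+1001.66501 -633.22868 +283.48379]
  H  [-108.32971 +695.39442 +279.22094]
  H  [-0.78785 -0.77356 +1.00000]
B = K⁻¹H; ‖b₁‖=1.807285, ‖b₂‖=1.807285; λ = 2/(‖b₁‖+‖b₂‖) = 0.553316, sign → tz>0 ⇒ λ=+0.553316
r₁ = λ·B[:,0] = (+0.89757,+0.06576,-0.43593); r₂ = λ·B[:,1] = (-0.27104,+0.86217,-0.42802)
r₃ = r₁×r₂ = (+0.34770,+0.50234,+0.79168); SVD([r₁ r₂ r₃]) → R = UVᵀ:
  R  [+0.89757 -0.27104 +0.34770]
  R  [+0.06576 +0.86217 +0.50234]
  R  [-0.43593 -0.42802 +0.79168]
t = (-0.03102, +0.05752, +0.55332) m
tr R = 2.551423; θ = arccos((tr R − 1)/2) = 0.682955 rad = 39.130°
axis k = ((R−Rᵀ)₃₂, (R−Rᵀ)₁₃, (R−Rᵀ)₂₁) / (2 sinθ) = (-0.737110, +0.620858, +0.266843)
rvec = θ·k = (-0.503412, +0.424018, +0.182242)

rvec=(-0.5034, 0.4240, 0.1822) tvec=(-0.0310, 0.0575, 0.5533)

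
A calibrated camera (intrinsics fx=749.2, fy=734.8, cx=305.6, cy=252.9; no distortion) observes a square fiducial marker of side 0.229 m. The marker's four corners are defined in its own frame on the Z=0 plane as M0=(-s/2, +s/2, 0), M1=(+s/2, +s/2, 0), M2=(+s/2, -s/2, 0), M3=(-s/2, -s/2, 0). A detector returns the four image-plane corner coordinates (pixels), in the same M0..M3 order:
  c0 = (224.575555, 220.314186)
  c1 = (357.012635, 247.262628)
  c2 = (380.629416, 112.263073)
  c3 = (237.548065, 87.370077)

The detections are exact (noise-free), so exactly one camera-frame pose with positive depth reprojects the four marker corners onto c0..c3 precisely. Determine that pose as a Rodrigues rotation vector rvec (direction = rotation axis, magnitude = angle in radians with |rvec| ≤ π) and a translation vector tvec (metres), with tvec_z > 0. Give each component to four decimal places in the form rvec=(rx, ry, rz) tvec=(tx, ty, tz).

rvec=(0.3826, 0.1948, 0.1735) tvec=(-0.0113, -0.1374, 1.2040)

Intrinsics K: fx=749.2, fy=734.8, cx=305.6, cy=252.9
Marker side s = 0.229 m; corners in marker frame (Z=0):
  M0 = (-0.1145, +0.1145, 0)
  M1 = (+0.1145, +0.1145, 0)
  M2 = (+0.1145, -0.1145, 0)
  M3 = (-0.1145, -0.1145, 0)
Detected image corners:
  c0 = (224.575555, 220.314186) px
  c1 = (357.012635, 247.262628) px
  c2 = (380.629416, 112.263073) px
  c3 = (237.548065, 87.370077) px
Planar DLT: solve 8×8 A·h = b for H (H[2,2]=1):
  H  [+562.03421 +16.52052 +298.58885]
  H  [+91.84372 +638.38783 +169.06766]
  H  [-0.12897 +0.32028 +1.00000]
B = K⁻¹H; ‖b₁‖=0.830532, ‖b₂‖=0.830532; λ = 2/(‖b₁‖+‖b₂‖) = 1.204047, sign → tz>0 ⇒ λ=+1.204047
r₁ = λ·B[:,0] = (+0.96659,+0.20394,-0.15528); r₂ = λ·B[:,1] = (-0.13075,+0.91334,+0.38564)
r₃ = r₁×r₂ = (+0.22047,-0.35245,+0.90949); SVD([r₁ r₂ r₃]) → R = UVᵀ:
  R  [+0.96659 -0.13075 +0.22047]
  R  [+0.20394 +0.91334 -0.35245]
  R  [-0.15528 +0.38564 +0.90949]
t = (-0.01127, -0.13737, +1.20405) m
tr R = 2.789419; θ = arccos((tr R − 1)/2) = 0.463016 rad = 26.529°
axis k = ((R−Rᵀ)₃₂, (R−Rᵀ)₁₃, (R−Rᵀ)₂₁) / (2 sinθ) = (+0.826251, +0.420634, +0.374669)
rvec = θ·k = (+0.382568, +0.194760, +0.173478)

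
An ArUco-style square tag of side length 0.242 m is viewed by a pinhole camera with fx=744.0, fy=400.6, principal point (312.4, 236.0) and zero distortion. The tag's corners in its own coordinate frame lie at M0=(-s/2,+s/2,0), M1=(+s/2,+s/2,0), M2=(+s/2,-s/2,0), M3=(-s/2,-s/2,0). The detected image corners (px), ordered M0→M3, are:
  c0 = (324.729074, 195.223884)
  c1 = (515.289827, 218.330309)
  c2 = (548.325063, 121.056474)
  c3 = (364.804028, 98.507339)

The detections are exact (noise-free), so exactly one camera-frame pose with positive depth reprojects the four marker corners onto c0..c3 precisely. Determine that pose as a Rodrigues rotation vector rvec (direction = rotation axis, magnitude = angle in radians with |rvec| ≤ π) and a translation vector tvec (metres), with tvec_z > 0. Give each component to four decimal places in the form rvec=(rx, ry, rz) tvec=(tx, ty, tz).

Intrinsics K: fx=744.0, fy=400.6, cx=312.4, cy=236.0
Marker side s = 0.242 m; corners in marker frame (Z=0):
  M0 = (-0.1210, +0.1210, 0)
  M1 = (+0.1210, +0.1210, 0)
  M2 = (+0.1210, -0.1210, 0)
  M3 = (-0.1210, -0.1210, 0)
Detected image corners:
  c0 = (324.729074, 195.223884) px
  c1 = (515.289827, 218.330309) px
  c2 = (548.325063, 121.056474) px
  c3 = (364.804028, 98.507339) px
Planar DLT: solve 8×8 A·h = b for H (H[2,2]=1):
  H  [+778.01575 -218.14433 +438.76478]
  H  [+96.25447 +376.57204 +157.39792]
  H  [+0.01230 -0.15312 +1.00000]
B = K⁻¹H; ‖b₁‖=1.066403, ‖b₂‖=1.066403; λ = 2/(‖b₁‖+‖b₂‖) = 0.937732, sign → tz>0 ⇒ λ=+0.937732
r₁ = λ·B[:,0] = (+0.97576,+0.21852,+0.01153); r₂ = λ·B[:,1] = (-0.21466,+0.96608,-0.14359)
r₃ = r₁×r₂ = (-0.04252,+0.13763,+0.98957); SVD([r₁ r₂ r₃]) → R = UVᵀ:
  R  [+0.97576 -0.21466 -0.04252]
  R  [+0.21852 +0.96608 +0.13763]
  R  [+0.01153 -0.14359 +0.98957]
t = (+0.15927, -0.18399, +0.93773) m
tr R = 2.931412; θ = arccos((tr R − 1)/2) = 0.262648 rad = 15.049°
axis k = ((R−Rᵀ)₃₂, (R−Rᵀ)₁₃, (R−Rᵀ)₂₁) / (2 sinθ) = (-0.541563, -0.104079, +0.834192)
rvec = θ·k = (-0.142241, -0.027336, +0.219099)

rvec=(-0.1422, -0.0273, 0.2191) tvec=(0.1593, -0.1840, 0.9377)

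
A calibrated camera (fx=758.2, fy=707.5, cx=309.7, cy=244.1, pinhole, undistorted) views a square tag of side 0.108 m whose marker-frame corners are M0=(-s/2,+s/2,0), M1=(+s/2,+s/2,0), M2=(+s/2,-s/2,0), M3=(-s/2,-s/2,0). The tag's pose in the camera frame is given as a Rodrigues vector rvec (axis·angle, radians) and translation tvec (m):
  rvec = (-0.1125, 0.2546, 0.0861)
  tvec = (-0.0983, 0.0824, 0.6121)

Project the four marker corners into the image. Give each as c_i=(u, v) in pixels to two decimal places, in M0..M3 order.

c0=(119.43, 394.66) c1=(243.73, 410.78) c2=(258.35, 282.49) c3=(135.54, 272.25)

Intrinsics K: fx=758.2, fy=707.5, cx=309.7, cy=244.1
Marker side s = 0.108 m; corners in marker frame (Z=0):
  M0 = (-0.0540, +0.0540, 0)
  M1 = (+0.0540, +0.0540, 0)
  M2 = (+0.0540, -0.0540, 0)
  M3 = (-0.0540, -0.0540, 0)
rvec = (-0.1125, 0.2546, 0.0861), |rvec| = θ = 0.29136 rad = 16.694°
Rodrigues: sinθ=0.28726, 1−cosθ=0.04215; R = I + sinθ·[k]× + (1−cosθ)·[k]×²:
    [+0.96414 -0.09911 +0.24620]
    [+0.07067 +0.99004 +0.12180]
    [-0.25582 -0.10003 +0.96153]
t = (-0.0983, 0.0824, 0.6121) m
M0: Pc = R·M0+t = (-0.15572, +0.13205, +0.62051); u = 758.2·(-0.15572)/0.62051 + 309.7 = 119.4327, v = 707.5·(+0.13205)/0.62051 + 244.1 = 394.6570
M1: Pc = R·M1+t = (-0.05159, +0.13968, +0.59288); u = 758.2·(-0.05159)/0.59288 + 309.7 = 243.7271, v = 707.5·(+0.13968)/0.59288 + 244.1 = 410.7804
M2: Pc = R·M2+t = (-0.04088, +0.03275, +0.60369); u = 758.2·(-0.04088)/0.60369 + 309.7 = 258.3508, v = 707.5·(+0.03275)/0.60369 + 244.1 = 282.4866
M3: Pc = R·M3+t = (-0.14501, +0.02512, +0.63132); u = 758.2·(-0.14501)/0.63132 + 309.7 = 135.5435, v = 707.5·(+0.02512)/0.63132 + 244.1 = 272.2536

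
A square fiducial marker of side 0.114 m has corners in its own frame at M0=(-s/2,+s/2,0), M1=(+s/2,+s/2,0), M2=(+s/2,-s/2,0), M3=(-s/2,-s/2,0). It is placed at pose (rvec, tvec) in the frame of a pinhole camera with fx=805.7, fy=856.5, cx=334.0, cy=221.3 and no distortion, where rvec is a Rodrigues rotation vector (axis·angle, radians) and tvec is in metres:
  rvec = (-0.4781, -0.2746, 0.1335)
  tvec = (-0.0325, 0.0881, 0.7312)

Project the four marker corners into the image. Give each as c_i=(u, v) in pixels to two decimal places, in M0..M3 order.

Intrinsics K: fx=805.7, fy=856.5, cx=334.0, cy=221.3
Marker side s = 0.114 m; corners in marker frame (Z=0):
  M0 = (-0.0570, +0.0570, 0)
  M1 = (+0.0570, +0.0570, 0)
  M2 = (+0.0570, -0.0570, 0)
  M3 = (-0.0570, -0.0570, 0)
rvec = (-0.4781, -0.2746, 0.1335), |rvec| = θ = 0.56728 rad = 32.503°
Rodrigues: sinθ=0.53734, 1−cosθ=0.15663; R = I + sinθ·[k]× + (1−cosθ)·[k]×²:
    [+0.95462 -0.06255 -0.29117]
    [+0.19036 +0.88007 +0.43502]
    [+0.22904 -0.47071 +0.85204]
t = (-0.0325, 0.0881, 0.7312) m
M0: Pc = R·M0+t = (-0.09048, +0.12741, +0.69131); u = 805.7·(-0.09048)/0.69131 + 334.0 = 228.5502, v = 856.5·(+0.12741)/0.69131 + 221.3 = 379.1584
M1: Pc = R·M1+t = (+0.01835, +0.14911, +0.71742); u = 805.7·(+0.01835)/0.71742 + 334.0 = 354.6056, v = 856.5·(+0.14911)/0.71742 + 221.3 = 399.3204
M2: Pc = R·M2+t = (+0.02548, +0.04879, +0.77109); u = 805.7·(+0.02548)/0.77109 + 334.0 = 360.6228, v = 856.5·(+0.04879)/0.77109 + 221.3 = 275.4905
M3: Pc = R·M3+t = (-0.08335, +0.02709, +0.74498); u = 805.7·(-0.08335)/0.74498 + 334.0 = 243.8581, v = 856.5·(+0.02709)/0.74498 + 221.3 = 252.4407

c0=(228.55, 379.16) c1=(354.61, 399.32) c2=(360.62, 275.49) c3=(243.86, 252.44)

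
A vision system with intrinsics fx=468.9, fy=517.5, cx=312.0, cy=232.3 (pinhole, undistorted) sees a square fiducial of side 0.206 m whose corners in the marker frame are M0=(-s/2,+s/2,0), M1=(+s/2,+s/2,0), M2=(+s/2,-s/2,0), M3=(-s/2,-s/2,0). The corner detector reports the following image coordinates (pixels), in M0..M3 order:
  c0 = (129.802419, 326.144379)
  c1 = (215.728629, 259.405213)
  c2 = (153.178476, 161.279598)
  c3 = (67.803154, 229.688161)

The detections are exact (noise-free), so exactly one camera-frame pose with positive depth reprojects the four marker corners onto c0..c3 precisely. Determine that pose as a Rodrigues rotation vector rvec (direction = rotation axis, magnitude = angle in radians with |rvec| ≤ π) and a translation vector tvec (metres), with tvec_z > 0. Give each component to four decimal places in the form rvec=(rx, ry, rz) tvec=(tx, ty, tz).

rvec=(0.0361, 0.0554, -0.6089) tvec=(-0.3267, 0.0211, 0.8978)

Intrinsics K: fx=468.9, fy=517.5, cx=312.0, cy=232.3
Marker side s = 0.206 m; corners in marker frame (Z=0):
  M0 = (-0.1030, +0.1030, 0)
  M1 = (+0.1030, +0.1030, 0)
  M2 = (+0.1030, -0.1030, 0)
  M3 = (-0.1030, -0.1030, 0)
Detected image corners:
  c0 = (129.802419, 326.144379) px
  c1 = (215.728629, 259.405213) px
  c2 = (153.178476, 161.279598) px
  c3 = (67.803154, 229.688161) px
Planar DLT: solve 8×8 A·h = b for H (H[2,2]=1):
  H  [+405.90384 +305.05584 +141.38300]
  H  [-345.04956 +477.01617 +244.46977]
  H  [-0.06975 +0.01949 +1.00000]
B = K⁻¹H; ‖b₁‖=1.113789, ‖b₂‖=1.113789; λ = 2/(‖b₁‖+‖b₂‖) = 0.897836, sign → tz>0 ⇒ λ=+0.897836
r₁ = λ·B[:,0] = (+0.81889,-0.57053,-0.06263); r₂ = λ·B[:,1] = (+0.57247,+0.81974,+0.01750)
r₃ = r₁×r₂ = (+0.04135,-0.05019,+0.99788); SVD([r₁ r₂ r₃]) → R = UVᵀ:
  R  [+0.81889 +0.57247 +0.04135]
  R  [-0.57053 +0.81974 -0.05019]
  R  [-0.06263 +0.01750 +0.99788]
t = (-0.32669, +0.02111, +0.89784) m
tr R = 2.636510; θ = arccos((tr R − 1)/2) = 0.612427 rad = 35.089°
axis k = ((R−Rᵀ)₃₂, (R−Rᵀ)₁₃, (R−Rᵀ)₂₁) / (2 sinθ) = (+0.058875, +0.090442, -0.994160)
rvec = θ·k = (+0.036057, +0.055389, -0.608850)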